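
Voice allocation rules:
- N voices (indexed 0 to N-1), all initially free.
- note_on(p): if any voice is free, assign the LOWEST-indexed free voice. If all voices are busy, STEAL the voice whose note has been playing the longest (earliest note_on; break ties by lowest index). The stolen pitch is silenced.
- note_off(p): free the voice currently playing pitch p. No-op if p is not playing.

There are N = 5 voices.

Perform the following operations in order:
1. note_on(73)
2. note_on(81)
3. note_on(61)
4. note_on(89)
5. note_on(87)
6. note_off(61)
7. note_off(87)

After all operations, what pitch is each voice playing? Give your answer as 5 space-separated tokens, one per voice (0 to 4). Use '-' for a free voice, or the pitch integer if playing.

Op 1: note_on(73): voice 0 is free -> assigned | voices=[73 - - - -]
Op 2: note_on(81): voice 1 is free -> assigned | voices=[73 81 - - -]
Op 3: note_on(61): voice 2 is free -> assigned | voices=[73 81 61 - -]
Op 4: note_on(89): voice 3 is free -> assigned | voices=[73 81 61 89 -]
Op 5: note_on(87): voice 4 is free -> assigned | voices=[73 81 61 89 87]
Op 6: note_off(61): free voice 2 | voices=[73 81 - 89 87]
Op 7: note_off(87): free voice 4 | voices=[73 81 - 89 -]

Answer: 73 81 - 89 -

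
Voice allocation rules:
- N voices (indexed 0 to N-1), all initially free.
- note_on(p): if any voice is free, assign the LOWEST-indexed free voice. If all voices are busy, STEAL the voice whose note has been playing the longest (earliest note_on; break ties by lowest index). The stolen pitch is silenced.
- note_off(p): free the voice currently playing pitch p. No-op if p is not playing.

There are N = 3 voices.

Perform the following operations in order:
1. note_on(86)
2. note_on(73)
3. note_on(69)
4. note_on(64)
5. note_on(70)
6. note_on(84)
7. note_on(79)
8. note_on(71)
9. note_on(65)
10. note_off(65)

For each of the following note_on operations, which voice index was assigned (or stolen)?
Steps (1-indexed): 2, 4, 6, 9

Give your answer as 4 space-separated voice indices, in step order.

Answer: 1 0 2 2

Derivation:
Op 1: note_on(86): voice 0 is free -> assigned | voices=[86 - -]
Op 2: note_on(73): voice 1 is free -> assigned | voices=[86 73 -]
Op 3: note_on(69): voice 2 is free -> assigned | voices=[86 73 69]
Op 4: note_on(64): all voices busy, STEAL voice 0 (pitch 86, oldest) -> assign | voices=[64 73 69]
Op 5: note_on(70): all voices busy, STEAL voice 1 (pitch 73, oldest) -> assign | voices=[64 70 69]
Op 6: note_on(84): all voices busy, STEAL voice 2 (pitch 69, oldest) -> assign | voices=[64 70 84]
Op 7: note_on(79): all voices busy, STEAL voice 0 (pitch 64, oldest) -> assign | voices=[79 70 84]
Op 8: note_on(71): all voices busy, STEAL voice 1 (pitch 70, oldest) -> assign | voices=[79 71 84]
Op 9: note_on(65): all voices busy, STEAL voice 2 (pitch 84, oldest) -> assign | voices=[79 71 65]
Op 10: note_off(65): free voice 2 | voices=[79 71 -]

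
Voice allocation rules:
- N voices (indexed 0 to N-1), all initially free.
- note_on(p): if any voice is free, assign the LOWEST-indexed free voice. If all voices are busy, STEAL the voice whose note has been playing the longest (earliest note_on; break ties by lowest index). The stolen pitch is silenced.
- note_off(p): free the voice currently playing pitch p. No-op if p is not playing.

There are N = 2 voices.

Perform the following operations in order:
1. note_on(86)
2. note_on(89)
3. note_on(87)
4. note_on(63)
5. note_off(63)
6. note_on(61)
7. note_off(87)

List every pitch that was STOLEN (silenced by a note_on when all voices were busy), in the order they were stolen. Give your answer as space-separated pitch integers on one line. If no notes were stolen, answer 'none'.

Answer: 86 89

Derivation:
Op 1: note_on(86): voice 0 is free -> assigned | voices=[86 -]
Op 2: note_on(89): voice 1 is free -> assigned | voices=[86 89]
Op 3: note_on(87): all voices busy, STEAL voice 0 (pitch 86, oldest) -> assign | voices=[87 89]
Op 4: note_on(63): all voices busy, STEAL voice 1 (pitch 89, oldest) -> assign | voices=[87 63]
Op 5: note_off(63): free voice 1 | voices=[87 -]
Op 6: note_on(61): voice 1 is free -> assigned | voices=[87 61]
Op 7: note_off(87): free voice 0 | voices=[- 61]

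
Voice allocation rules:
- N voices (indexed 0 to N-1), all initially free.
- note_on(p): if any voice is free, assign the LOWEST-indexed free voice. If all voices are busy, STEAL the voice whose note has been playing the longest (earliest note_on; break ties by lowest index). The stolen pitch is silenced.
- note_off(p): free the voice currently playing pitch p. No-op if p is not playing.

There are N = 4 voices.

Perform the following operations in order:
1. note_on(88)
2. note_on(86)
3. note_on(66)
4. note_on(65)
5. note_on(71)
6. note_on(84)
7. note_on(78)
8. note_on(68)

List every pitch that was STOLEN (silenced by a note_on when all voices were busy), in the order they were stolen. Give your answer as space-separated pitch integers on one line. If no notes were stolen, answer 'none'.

Answer: 88 86 66 65

Derivation:
Op 1: note_on(88): voice 0 is free -> assigned | voices=[88 - - -]
Op 2: note_on(86): voice 1 is free -> assigned | voices=[88 86 - -]
Op 3: note_on(66): voice 2 is free -> assigned | voices=[88 86 66 -]
Op 4: note_on(65): voice 3 is free -> assigned | voices=[88 86 66 65]
Op 5: note_on(71): all voices busy, STEAL voice 0 (pitch 88, oldest) -> assign | voices=[71 86 66 65]
Op 6: note_on(84): all voices busy, STEAL voice 1 (pitch 86, oldest) -> assign | voices=[71 84 66 65]
Op 7: note_on(78): all voices busy, STEAL voice 2 (pitch 66, oldest) -> assign | voices=[71 84 78 65]
Op 8: note_on(68): all voices busy, STEAL voice 3 (pitch 65, oldest) -> assign | voices=[71 84 78 68]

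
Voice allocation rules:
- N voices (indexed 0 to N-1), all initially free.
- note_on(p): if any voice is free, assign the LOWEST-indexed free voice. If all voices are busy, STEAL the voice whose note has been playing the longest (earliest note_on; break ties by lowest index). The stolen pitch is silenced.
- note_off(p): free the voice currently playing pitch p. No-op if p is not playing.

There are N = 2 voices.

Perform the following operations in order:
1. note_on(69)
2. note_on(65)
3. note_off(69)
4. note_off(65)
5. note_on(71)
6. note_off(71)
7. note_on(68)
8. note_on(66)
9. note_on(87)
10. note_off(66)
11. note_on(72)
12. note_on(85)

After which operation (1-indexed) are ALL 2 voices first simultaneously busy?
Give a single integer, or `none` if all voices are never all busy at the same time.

Answer: 2

Derivation:
Op 1: note_on(69): voice 0 is free -> assigned | voices=[69 -]
Op 2: note_on(65): voice 1 is free -> assigned | voices=[69 65]
Op 3: note_off(69): free voice 0 | voices=[- 65]
Op 4: note_off(65): free voice 1 | voices=[- -]
Op 5: note_on(71): voice 0 is free -> assigned | voices=[71 -]
Op 6: note_off(71): free voice 0 | voices=[- -]
Op 7: note_on(68): voice 0 is free -> assigned | voices=[68 -]
Op 8: note_on(66): voice 1 is free -> assigned | voices=[68 66]
Op 9: note_on(87): all voices busy, STEAL voice 0 (pitch 68, oldest) -> assign | voices=[87 66]
Op 10: note_off(66): free voice 1 | voices=[87 -]
Op 11: note_on(72): voice 1 is free -> assigned | voices=[87 72]
Op 12: note_on(85): all voices busy, STEAL voice 0 (pitch 87, oldest) -> assign | voices=[85 72]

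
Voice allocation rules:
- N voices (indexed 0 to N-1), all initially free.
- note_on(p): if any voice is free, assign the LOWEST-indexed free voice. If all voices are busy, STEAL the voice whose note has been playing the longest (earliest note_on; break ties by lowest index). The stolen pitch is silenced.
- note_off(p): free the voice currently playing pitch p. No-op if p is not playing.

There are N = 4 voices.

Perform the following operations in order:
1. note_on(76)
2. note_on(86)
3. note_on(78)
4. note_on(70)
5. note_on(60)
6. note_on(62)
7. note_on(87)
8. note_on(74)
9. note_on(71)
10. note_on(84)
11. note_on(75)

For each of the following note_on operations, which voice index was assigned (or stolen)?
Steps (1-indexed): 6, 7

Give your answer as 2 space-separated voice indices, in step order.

Answer: 1 2

Derivation:
Op 1: note_on(76): voice 0 is free -> assigned | voices=[76 - - -]
Op 2: note_on(86): voice 1 is free -> assigned | voices=[76 86 - -]
Op 3: note_on(78): voice 2 is free -> assigned | voices=[76 86 78 -]
Op 4: note_on(70): voice 3 is free -> assigned | voices=[76 86 78 70]
Op 5: note_on(60): all voices busy, STEAL voice 0 (pitch 76, oldest) -> assign | voices=[60 86 78 70]
Op 6: note_on(62): all voices busy, STEAL voice 1 (pitch 86, oldest) -> assign | voices=[60 62 78 70]
Op 7: note_on(87): all voices busy, STEAL voice 2 (pitch 78, oldest) -> assign | voices=[60 62 87 70]
Op 8: note_on(74): all voices busy, STEAL voice 3 (pitch 70, oldest) -> assign | voices=[60 62 87 74]
Op 9: note_on(71): all voices busy, STEAL voice 0 (pitch 60, oldest) -> assign | voices=[71 62 87 74]
Op 10: note_on(84): all voices busy, STEAL voice 1 (pitch 62, oldest) -> assign | voices=[71 84 87 74]
Op 11: note_on(75): all voices busy, STEAL voice 2 (pitch 87, oldest) -> assign | voices=[71 84 75 74]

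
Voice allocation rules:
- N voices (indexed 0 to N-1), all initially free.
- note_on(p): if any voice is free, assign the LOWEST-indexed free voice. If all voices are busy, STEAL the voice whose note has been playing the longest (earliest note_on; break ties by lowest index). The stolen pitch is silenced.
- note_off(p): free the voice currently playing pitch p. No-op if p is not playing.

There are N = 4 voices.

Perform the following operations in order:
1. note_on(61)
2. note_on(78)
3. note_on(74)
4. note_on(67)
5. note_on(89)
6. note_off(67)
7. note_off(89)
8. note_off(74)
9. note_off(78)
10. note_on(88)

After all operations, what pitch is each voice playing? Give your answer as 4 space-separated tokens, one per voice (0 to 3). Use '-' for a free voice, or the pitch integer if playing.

Op 1: note_on(61): voice 0 is free -> assigned | voices=[61 - - -]
Op 2: note_on(78): voice 1 is free -> assigned | voices=[61 78 - -]
Op 3: note_on(74): voice 2 is free -> assigned | voices=[61 78 74 -]
Op 4: note_on(67): voice 3 is free -> assigned | voices=[61 78 74 67]
Op 5: note_on(89): all voices busy, STEAL voice 0 (pitch 61, oldest) -> assign | voices=[89 78 74 67]
Op 6: note_off(67): free voice 3 | voices=[89 78 74 -]
Op 7: note_off(89): free voice 0 | voices=[- 78 74 -]
Op 8: note_off(74): free voice 2 | voices=[- 78 - -]
Op 9: note_off(78): free voice 1 | voices=[- - - -]
Op 10: note_on(88): voice 0 is free -> assigned | voices=[88 - - -]

Answer: 88 - - -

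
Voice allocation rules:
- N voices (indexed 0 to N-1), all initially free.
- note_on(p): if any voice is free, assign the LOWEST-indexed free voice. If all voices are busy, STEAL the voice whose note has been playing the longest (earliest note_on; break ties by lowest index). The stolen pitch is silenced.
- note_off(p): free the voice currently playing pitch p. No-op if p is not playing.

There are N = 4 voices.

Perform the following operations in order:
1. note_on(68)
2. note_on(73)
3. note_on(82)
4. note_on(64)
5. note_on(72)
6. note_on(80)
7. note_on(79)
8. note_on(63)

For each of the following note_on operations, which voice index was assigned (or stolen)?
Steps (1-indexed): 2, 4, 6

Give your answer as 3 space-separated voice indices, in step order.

Answer: 1 3 1

Derivation:
Op 1: note_on(68): voice 0 is free -> assigned | voices=[68 - - -]
Op 2: note_on(73): voice 1 is free -> assigned | voices=[68 73 - -]
Op 3: note_on(82): voice 2 is free -> assigned | voices=[68 73 82 -]
Op 4: note_on(64): voice 3 is free -> assigned | voices=[68 73 82 64]
Op 5: note_on(72): all voices busy, STEAL voice 0 (pitch 68, oldest) -> assign | voices=[72 73 82 64]
Op 6: note_on(80): all voices busy, STEAL voice 1 (pitch 73, oldest) -> assign | voices=[72 80 82 64]
Op 7: note_on(79): all voices busy, STEAL voice 2 (pitch 82, oldest) -> assign | voices=[72 80 79 64]
Op 8: note_on(63): all voices busy, STEAL voice 3 (pitch 64, oldest) -> assign | voices=[72 80 79 63]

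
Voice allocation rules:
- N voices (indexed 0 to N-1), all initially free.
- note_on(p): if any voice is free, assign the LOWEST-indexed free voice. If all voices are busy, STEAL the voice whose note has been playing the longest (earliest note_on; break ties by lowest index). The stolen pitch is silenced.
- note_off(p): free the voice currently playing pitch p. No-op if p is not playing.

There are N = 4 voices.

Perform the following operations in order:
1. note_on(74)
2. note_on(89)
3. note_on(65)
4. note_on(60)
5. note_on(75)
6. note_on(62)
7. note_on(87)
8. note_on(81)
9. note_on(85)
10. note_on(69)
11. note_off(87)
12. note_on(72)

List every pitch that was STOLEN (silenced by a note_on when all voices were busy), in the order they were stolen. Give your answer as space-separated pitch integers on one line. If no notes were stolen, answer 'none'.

Op 1: note_on(74): voice 0 is free -> assigned | voices=[74 - - -]
Op 2: note_on(89): voice 1 is free -> assigned | voices=[74 89 - -]
Op 3: note_on(65): voice 2 is free -> assigned | voices=[74 89 65 -]
Op 4: note_on(60): voice 3 is free -> assigned | voices=[74 89 65 60]
Op 5: note_on(75): all voices busy, STEAL voice 0 (pitch 74, oldest) -> assign | voices=[75 89 65 60]
Op 6: note_on(62): all voices busy, STEAL voice 1 (pitch 89, oldest) -> assign | voices=[75 62 65 60]
Op 7: note_on(87): all voices busy, STEAL voice 2 (pitch 65, oldest) -> assign | voices=[75 62 87 60]
Op 8: note_on(81): all voices busy, STEAL voice 3 (pitch 60, oldest) -> assign | voices=[75 62 87 81]
Op 9: note_on(85): all voices busy, STEAL voice 0 (pitch 75, oldest) -> assign | voices=[85 62 87 81]
Op 10: note_on(69): all voices busy, STEAL voice 1 (pitch 62, oldest) -> assign | voices=[85 69 87 81]
Op 11: note_off(87): free voice 2 | voices=[85 69 - 81]
Op 12: note_on(72): voice 2 is free -> assigned | voices=[85 69 72 81]

Answer: 74 89 65 60 75 62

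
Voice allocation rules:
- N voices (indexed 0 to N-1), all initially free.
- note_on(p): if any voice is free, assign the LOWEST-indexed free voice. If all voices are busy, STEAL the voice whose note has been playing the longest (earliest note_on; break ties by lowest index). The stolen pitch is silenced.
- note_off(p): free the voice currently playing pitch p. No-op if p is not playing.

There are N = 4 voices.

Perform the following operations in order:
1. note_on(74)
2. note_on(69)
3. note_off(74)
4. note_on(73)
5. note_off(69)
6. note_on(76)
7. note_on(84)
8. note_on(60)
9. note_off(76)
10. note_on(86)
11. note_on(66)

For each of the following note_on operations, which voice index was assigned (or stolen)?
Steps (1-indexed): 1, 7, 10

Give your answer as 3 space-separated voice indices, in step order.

Op 1: note_on(74): voice 0 is free -> assigned | voices=[74 - - -]
Op 2: note_on(69): voice 1 is free -> assigned | voices=[74 69 - -]
Op 3: note_off(74): free voice 0 | voices=[- 69 - -]
Op 4: note_on(73): voice 0 is free -> assigned | voices=[73 69 - -]
Op 5: note_off(69): free voice 1 | voices=[73 - - -]
Op 6: note_on(76): voice 1 is free -> assigned | voices=[73 76 - -]
Op 7: note_on(84): voice 2 is free -> assigned | voices=[73 76 84 -]
Op 8: note_on(60): voice 3 is free -> assigned | voices=[73 76 84 60]
Op 9: note_off(76): free voice 1 | voices=[73 - 84 60]
Op 10: note_on(86): voice 1 is free -> assigned | voices=[73 86 84 60]
Op 11: note_on(66): all voices busy, STEAL voice 0 (pitch 73, oldest) -> assign | voices=[66 86 84 60]

Answer: 0 2 1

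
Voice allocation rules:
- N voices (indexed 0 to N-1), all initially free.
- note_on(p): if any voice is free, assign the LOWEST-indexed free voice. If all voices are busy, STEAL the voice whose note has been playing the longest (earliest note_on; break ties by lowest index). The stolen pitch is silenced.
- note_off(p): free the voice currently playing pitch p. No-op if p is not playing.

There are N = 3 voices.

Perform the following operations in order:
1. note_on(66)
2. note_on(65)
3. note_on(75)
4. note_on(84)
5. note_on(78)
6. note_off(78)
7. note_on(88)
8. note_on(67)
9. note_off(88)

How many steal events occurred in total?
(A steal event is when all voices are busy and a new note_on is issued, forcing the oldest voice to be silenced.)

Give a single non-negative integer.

Answer: 3

Derivation:
Op 1: note_on(66): voice 0 is free -> assigned | voices=[66 - -]
Op 2: note_on(65): voice 1 is free -> assigned | voices=[66 65 -]
Op 3: note_on(75): voice 2 is free -> assigned | voices=[66 65 75]
Op 4: note_on(84): all voices busy, STEAL voice 0 (pitch 66, oldest) -> assign | voices=[84 65 75]
Op 5: note_on(78): all voices busy, STEAL voice 1 (pitch 65, oldest) -> assign | voices=[84 78 75]
Op 6: note_off(78): free voice 1 | voices=[84 - 75]
Op 7: note_on(88): voice 1 is free -> assigned | voices=[84 88 75]
Op 8: note_on(67): all voices busy, STEAL voice 2 (pitch 75, oldest) -> assign | voices=[84 88 67]
Op 9: note_off(88): free voice 1 | voices=[84 - 67]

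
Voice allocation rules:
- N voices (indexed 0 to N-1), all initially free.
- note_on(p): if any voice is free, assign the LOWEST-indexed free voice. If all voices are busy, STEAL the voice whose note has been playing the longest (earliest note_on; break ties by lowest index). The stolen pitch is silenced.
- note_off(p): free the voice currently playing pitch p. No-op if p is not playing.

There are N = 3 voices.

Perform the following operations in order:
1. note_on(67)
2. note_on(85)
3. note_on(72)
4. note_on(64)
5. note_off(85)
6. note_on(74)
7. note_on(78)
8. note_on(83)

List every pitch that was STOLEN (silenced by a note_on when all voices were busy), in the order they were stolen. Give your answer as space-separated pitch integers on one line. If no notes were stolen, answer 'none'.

Op 1: note_on(67): voice 0 is free -> assigned | voices=[67 - -]
Op 2: note_on(85): voice 1 is free -> assigned | voices=[67 85 -]
Op 3: note_on(72): voice 2 is free -> assigned | voices=[67 85 72]
Op 4: note_on(64): all voices busy, STEAL voice 0 (pitch 67, oldest) -> assign | voices=[64 85 72]
Op 5: note_off(85): free voice 1 | voices=[64 - 72]
Op 6: note_on(74): voice 1 is free -> assigned | voices=[64 74 72]
Op 7: note_on(78): all voices busy, STEAL voice 2 (pitch 72, oldest) -> assign | voices=[64 74 78]
Op 8: note_on(83): all voices busy, STEAL voice 0 (pitch 64, oldest) -> assign | voices=[83 74 78]

Answer: 67 72 64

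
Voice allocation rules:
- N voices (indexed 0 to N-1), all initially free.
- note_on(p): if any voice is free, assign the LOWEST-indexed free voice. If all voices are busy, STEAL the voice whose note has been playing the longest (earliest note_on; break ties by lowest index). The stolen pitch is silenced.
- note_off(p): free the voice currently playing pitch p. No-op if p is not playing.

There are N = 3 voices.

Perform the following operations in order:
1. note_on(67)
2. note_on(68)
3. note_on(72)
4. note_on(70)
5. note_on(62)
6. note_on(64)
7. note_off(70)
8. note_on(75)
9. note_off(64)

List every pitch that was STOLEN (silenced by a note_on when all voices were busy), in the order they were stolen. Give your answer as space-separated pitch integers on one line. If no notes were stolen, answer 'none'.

Answer: 67 68 72

Derivation:
Op 1: note_on(67): voice 0 is free -> assigned | voices=[67 - -]
Op 2: note_on(68): voice 1 is free -> assigned | voices=[67 68 -]
Op 3: note_on(72): voice 2 is free -> assigned | voices=[67 68 72]
Op 4: note_on(70): all voices busy, STEAL voice 0 (pitch 67, oldest) -> assign | voices=[70 68 72]
Op 5: note_on(62): all voices busy, STEAL voice 1 (pitch 68, oldest) -> assign | voices=[70 62 72]
Op 6: note_on(64): all voices busy, STEAL voice 2 (pitch 72, oldest) -> assign | voices=[70 62 64]
Op 7: note_off(70): free voice 0 | voices=[- 62 64]
Op 8: note_on(75): voice 0 is free -> assigned | voices=[75 62 64]
Op 9: note_off(64): free voice 2 | voices=[75 62 -]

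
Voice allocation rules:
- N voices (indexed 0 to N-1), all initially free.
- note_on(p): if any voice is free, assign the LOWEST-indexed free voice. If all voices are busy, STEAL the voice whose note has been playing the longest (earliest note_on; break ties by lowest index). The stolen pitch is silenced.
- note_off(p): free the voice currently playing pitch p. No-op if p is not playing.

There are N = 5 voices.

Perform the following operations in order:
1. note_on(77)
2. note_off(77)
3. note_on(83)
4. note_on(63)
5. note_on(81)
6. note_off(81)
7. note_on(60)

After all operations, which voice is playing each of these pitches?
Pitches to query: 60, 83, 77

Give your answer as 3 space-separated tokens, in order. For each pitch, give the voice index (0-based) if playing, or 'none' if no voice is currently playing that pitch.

Op 1: note_on(77): voice 0 is free -> assigned | voices=[77 - - - -]
Op 2: note_off(77): free voice 0 | voices=[- - - - -]
Op 3: note_on(83): voice 0 is free -> assigned | voices=[83 - - - -]
Op 4: note_on(63): voice 1 is free -> assigned | voices=[83 63 - - -]
Op 5: note_on(81): voice 2 is free -> assigned | voices=[83 63 81 - -]
Op 6: note_off(81): free voice 2 | voices=[83 63 - - -]
Op 7: note_on(60): voice 2 is free -> assigned | voices=[83 63 60 - -]

Answer: 2 0 none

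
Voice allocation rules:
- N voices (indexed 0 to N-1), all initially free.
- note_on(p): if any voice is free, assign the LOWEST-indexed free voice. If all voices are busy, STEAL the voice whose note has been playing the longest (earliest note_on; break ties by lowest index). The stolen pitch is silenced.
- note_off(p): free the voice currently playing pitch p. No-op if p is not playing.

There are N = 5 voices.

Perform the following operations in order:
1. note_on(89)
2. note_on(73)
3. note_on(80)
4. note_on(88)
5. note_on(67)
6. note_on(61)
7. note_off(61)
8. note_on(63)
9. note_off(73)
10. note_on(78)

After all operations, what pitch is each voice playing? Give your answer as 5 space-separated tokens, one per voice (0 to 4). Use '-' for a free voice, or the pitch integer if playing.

Op 1: note_on(89): voice 0 is free -> assigned | voices=[89 - - - -]
Op 2: note_on(73): voice 1 is free -> assigned | voices=[89 73 - - -]
Op 3: note_on(80): voice 2 is free -> assigned | voices=[89 73 80 - -]
Op 4: note_on(88): voice 3 is free -> assigned | voices=[89 73 80 88 -]
Op 5: note_on(67): voice 4 is free -> assigned | voices=[89 73 80 88 67]
Op 6: note_on(61): all voices busy, STEAL voice 0 (pitch 89, oldest) -> assign | voices=[61 73 80 88 67]
Op 7: note_off(61): free voice 0 | voices=[- 73 80 88 67]
Op 8: note_on(63): voice 0 is free -> assigned | voices=[63 73 80 88 67]
Op 9: note_off(73): free voice 1 | voices=[63 - 80 88 67]
Op 10: note_on(78): voice 1 is free -> assigned | voices=[63 78 80 88 67]

Answer: 63 78 80 88 67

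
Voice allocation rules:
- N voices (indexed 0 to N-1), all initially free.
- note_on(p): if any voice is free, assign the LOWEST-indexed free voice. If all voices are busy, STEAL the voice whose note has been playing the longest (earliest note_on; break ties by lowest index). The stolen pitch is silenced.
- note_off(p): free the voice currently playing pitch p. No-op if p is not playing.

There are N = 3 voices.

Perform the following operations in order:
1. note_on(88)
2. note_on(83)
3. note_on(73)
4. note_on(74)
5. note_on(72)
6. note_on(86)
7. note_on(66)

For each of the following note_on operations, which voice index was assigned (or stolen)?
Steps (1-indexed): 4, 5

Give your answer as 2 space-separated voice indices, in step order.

Op 1: note_on(88): voice 0 is free -> assigned | voices=[88 - -]
Op 2: note_on(83): voice 1 is free -> assigned | voices=[88 83 -]
Op 3: note_on(73): voice 2 is free -> assigned | voices=[88 83 73]
Op 4: note_on(74): all voices busy, STEAL voice 0 (pitch 88, oldest) -> assign | voices=[74 83 73]
Op 5: note_on(72): all voices busy, STEAL voice 1 (pitch 83, oldest) -> assign | voices=[74 72 73]
Op 6: note_on(86): all voices busy, STEAL voice 2 (pitch 73, oldest) -> assign | voices=[74 72 86]
Op 7: note_on(66): all voices busy, STEAL voice 0 (pitch 74, oldest) -> assign | voices=[66 72 86]

Answer: 0 1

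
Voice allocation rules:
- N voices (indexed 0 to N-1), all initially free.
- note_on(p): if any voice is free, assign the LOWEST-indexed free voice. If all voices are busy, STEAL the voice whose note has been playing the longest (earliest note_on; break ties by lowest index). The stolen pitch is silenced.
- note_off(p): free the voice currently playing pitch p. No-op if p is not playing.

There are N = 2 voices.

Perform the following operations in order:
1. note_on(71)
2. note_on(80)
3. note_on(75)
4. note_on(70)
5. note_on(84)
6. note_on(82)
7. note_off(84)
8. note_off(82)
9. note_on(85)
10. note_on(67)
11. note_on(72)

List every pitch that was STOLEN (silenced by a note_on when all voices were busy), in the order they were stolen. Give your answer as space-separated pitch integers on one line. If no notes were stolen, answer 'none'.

Answer: 71 80 75 70 85

Derivation:
Op 1: note_on(71): voice 0 is free -> assigned | voices=[71 -]
Op 2: note_on(80): voice 1 is free -> assigned | voices=[71 80]
Op 3: note_on(75): all voices busy, STEAL voice 0 (pitch 71, oldest) -> assign | voices=[75 80]
Op 4: note_on(70): all voices busy, STEAL voice 1 (pitch 80, oldest) -> assign | voices=[75 70]
Op 5: note_on(84): all voices busy, STEAL voice 0 (pitch 75, oldest) -> assign | voices=[84 70]
Op 6: note_on(82): all voices busy, STEAL voice 1 (pitch 70, oldest) -> assign | voices=[84 82]
Op 7: note_off(84): free voice 0 | voices=[- 82]
Op 8: note_off(82): free voice 1 | voices=[- -]
Op 9: note_on(85): voice 0 is free -> assigned | voices=[85 -]
Op 10: note_on(67): voice 1 is free -> assigned | voices=[85 67]
Op 11: note_on(72): all voices busy, STEAL voice 0 (pitch 85, oldest) -> assign | voices=[72 67]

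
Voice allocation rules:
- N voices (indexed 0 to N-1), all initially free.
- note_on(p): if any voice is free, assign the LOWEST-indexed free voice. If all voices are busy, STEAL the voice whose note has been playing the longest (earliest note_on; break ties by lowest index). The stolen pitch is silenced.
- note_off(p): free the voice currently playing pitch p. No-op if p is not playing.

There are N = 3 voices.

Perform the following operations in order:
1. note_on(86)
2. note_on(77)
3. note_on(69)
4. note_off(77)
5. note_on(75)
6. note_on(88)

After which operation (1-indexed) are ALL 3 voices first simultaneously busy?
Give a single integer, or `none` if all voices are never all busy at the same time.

Op 1: note_on(86): voice 0 is free -> assigned | voices=[86 - -]
Op 2: note_on(77): voice 1 is free -> assigned | voices=[86 77 -]
Op 3: note_on(69): voice 2 is free -> assigned | voices=[86 77 69]
Op 4: note_off(77): free voice 1 | voices=[86 - 69]
Op 5: note_on(75): voice 1 is free -> assigned | voices=[86 75 69]
Op 6: note_on(88): all voices busy, STEAL voice 0 (pitch 86, oldest) -> assign | voices=[88 75 69]

Answer: 3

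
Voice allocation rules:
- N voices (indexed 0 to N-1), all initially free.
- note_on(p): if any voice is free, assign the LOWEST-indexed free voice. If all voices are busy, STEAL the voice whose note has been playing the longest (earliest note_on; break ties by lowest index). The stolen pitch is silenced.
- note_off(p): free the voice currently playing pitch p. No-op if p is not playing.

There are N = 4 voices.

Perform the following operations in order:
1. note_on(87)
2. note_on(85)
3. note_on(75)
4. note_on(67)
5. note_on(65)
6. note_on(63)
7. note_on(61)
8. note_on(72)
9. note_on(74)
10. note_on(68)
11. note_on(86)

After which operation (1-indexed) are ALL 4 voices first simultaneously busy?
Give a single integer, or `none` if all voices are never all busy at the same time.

Op 1: note_on(87): voice 0 is free -> assigned | voices=[87 - - -]
Op 2: note_on(85): voice 1 is free -> assigned | voices=[87 85 - -]
Op 3: note_on(75): voice 2 is free -> assigned | voices=[87 85 75 -]
Op 4: note_on(67): voice 3 is free -> assigned | voices=[87 85 75 67]
Op 5: note_on(65): all voices busy, STEAL voice 0 (pitch 87, oldest) -> assign | voices=[65 85 75 67]
Op 6: note_on(63): all voices busy, STEAL voice 1 (pitch 85, oldest) -> assign | voices=[65 63 75 67]
Op 7: note_on(61): all voices busy, STEAL voice 2 (pitch 75, oldest) -> assign | voices=[65 63 61 67]
Op 8: note_on(72): all voices busy, STEAL voice 3 (pitch 67, oldest) -> assign | voices=[65 63 61 72]
Op 9: note_on(74): all voices busy, STEAL voice 0 (pitch 65, oldest) -> assign | voices=[74 63 61 72]
Op 10: note_on(68): all voices busy, STEAL voice 1 (pitch 63, oldest) -> assign | voices=[74 68 61 72]
Op 11: note_on(86): all voices busy, STEAL voice 2 (pitch 61, oldest) -> assign | voices=[74 68 86 72]

Answer: 4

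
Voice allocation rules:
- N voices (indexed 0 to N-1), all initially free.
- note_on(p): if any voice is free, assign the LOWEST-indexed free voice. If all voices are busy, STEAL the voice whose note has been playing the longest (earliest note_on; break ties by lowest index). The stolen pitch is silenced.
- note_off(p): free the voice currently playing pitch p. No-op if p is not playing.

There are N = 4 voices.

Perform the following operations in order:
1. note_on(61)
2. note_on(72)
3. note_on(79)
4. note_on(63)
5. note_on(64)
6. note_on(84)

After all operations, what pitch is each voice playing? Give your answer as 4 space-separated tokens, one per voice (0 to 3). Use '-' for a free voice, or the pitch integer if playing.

Op 1: note_on(61): voice 0 is free -> assigned | voices=[61 - - -]
Op 2: note_on(72): voice 1 is free -> assigned | voices=[61 72 - -]
Op 3: note_on(79): voice 2 is free -> assigned | voices=[61 72 79 -]
Op 4: note_on(63): voice 3 is free -> assigned | voices=[61 72 79 63]
Op 5: note_on(64): all voices busy, STEAL voice 0 (pitch 61, oldest) -> assign | voices=[64 72 79 63]
Op 6: note_on(84): all voices busy, STEAL voice 1 (pitch 72, oldest) -> assign | voices=[64 84 79 63]

Answer: 64 84 79 63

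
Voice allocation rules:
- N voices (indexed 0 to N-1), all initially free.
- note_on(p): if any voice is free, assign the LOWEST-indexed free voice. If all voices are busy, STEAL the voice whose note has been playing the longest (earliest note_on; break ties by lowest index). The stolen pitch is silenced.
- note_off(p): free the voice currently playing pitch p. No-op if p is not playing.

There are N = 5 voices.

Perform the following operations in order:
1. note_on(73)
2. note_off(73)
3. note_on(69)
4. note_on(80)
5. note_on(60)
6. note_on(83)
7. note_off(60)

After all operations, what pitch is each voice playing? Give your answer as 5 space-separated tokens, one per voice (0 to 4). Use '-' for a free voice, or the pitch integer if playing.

Op 1: note_on(73): voice 0 is free -> assigned | voices=[73 - - - -]
Op 2: note_off(73): free voice 0 | voices=[- - - - -]
Op 3: note_on(69): voice 0 is free -> assigned | voices=[69 - - - -]
Op 4: note_on(80): voice 1 is free -> assigned | voices=[69 80 - - -]
Op 5: note_on(60): voice 2 is free -> assigned | voices=[69 80 60 - -]
Op 6: note_on(83): voice 3 is free -> assigned | voices=[69 80 60 83 -]
Op 7: note_off(60): free voice 2 | voices=[69 80 - 83 -]

Answer: 69 80 - 83 -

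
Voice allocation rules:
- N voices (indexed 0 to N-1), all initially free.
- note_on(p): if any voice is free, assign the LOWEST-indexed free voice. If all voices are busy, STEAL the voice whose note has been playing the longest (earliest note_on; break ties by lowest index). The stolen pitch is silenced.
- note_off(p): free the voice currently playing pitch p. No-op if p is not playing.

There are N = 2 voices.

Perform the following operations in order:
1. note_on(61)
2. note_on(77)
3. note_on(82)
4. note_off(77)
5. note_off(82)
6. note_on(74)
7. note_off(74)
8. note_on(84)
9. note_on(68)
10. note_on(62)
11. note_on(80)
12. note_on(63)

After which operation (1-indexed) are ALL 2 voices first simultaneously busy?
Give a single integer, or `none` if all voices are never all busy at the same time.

Answer: 2

Derivation:
Op 1: note_on(61): voice 0 is free -> assigned | voices=[61 -]
Op 2: note_on(77): voice 1 is free -> assigned | voices=[61 77]
Op 3: note_on(82): all voices busy, STEAL voice 0 (pitch 61, oldest) -> assign | voices=[82 77]
Op 4: note_off(77): free voice 1 | voices=[82 -]
Op 5: note_off(82): free voice 0 | voices=[- -]
Op 6: note_on(74): voice 0 is free -> assigned | voices=[74 -]
Op 7: note_off(74): free voice 0 | voices=[- -]
Op 8: note_on(84): voice 0 is free -> assigned | voices=[84 -]
Op 9: note_on(68): voice 1 is free -> assigned | voices=[84 68]
Op 10: note_on(62): all voices busy, STEAL voice 0 (pitch 84, oldest) -> assign | voices=[62 68]
Op 11: note_on(80): all voices busy, STEAL voice 1 (pitch 68, oldest) -> assign | voices=[62 80]
Op 12: note_on(63): all voices busy, STEAL voice 0 (pitch 62, oldest) -> assign | voices=[63 80]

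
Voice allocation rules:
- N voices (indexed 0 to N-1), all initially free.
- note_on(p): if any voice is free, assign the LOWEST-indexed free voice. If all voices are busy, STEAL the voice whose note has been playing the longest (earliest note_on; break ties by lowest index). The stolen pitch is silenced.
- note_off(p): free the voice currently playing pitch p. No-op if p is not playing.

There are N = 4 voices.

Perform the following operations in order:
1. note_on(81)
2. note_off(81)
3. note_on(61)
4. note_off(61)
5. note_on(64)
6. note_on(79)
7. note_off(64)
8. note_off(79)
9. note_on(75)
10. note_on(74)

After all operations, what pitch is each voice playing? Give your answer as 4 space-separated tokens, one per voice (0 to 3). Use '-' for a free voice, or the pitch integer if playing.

Answer: 75 74 - -

Derivation:
Op 1: note_on(81): voice 0 is free -> assigned | voices=[81 - - -]
Op 2: note_off(81): free voice 0 | voices=[- - - -]
Op 3: note_on(61): voice 0 is free -> assigned | voices=[61 - - -]
Op 4: note_off(61): free voice 0 | voices=[- - - -]
Op 5: note_on(64): voice 0 is free -> assigned | voices=[64 - - -]
Op 6: note_on(79): voice 1 is free -> assigned | voices=[64 79 - -]
Op 7: note_off(64): free voice 0 | voices=[- 79 - -]
Op 8: note_off(79): free voice 1 | voices=[- - - -]
Op 9: note_on(75): voice 0 is free -> assigned | voices=[75 - - -]
Op 10: note_on(74): voice 1 is free -> assigned | voices=[75 74 - -]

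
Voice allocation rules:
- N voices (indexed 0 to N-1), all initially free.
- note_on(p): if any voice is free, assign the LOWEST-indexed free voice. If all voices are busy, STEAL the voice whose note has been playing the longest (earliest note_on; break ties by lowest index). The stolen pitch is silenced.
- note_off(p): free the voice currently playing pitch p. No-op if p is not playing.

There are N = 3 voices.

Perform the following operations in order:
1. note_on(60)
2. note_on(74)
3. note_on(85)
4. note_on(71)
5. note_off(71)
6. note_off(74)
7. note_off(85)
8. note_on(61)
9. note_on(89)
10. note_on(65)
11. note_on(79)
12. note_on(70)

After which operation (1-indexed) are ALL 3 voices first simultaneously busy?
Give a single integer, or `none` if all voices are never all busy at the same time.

Answer: 3

Derivation:
Op 1: note_on(60): voice 0 is free -> assigned | voices=[60 - -]
Op 2: note_on(74): voice 1 is free -> assigned | voices=[60 74 -]
Op 3: note_on(85): voice 2 is free -> assigned | voices=[60 74 85]
Op 4: note_on(71): all voices busy, STEAL voice 0 (pitch 60, oldest) -> assign | voices=[71 74 85]
Op 5: note_off(71): free voice 0 | voices=[- 74 85]
Op 6: note_off(74): free voice 1 | voices=[- - 85]
Op 7: note_off(85): free voice 2 | voices=[- - -]
Op 8: note_on(61): voice 0 is free -> assigned | voices=[61 - -]
Op 9: note_on(89): voice 1 is free -> assigned | voices=[61 89 -]
Op 10: note_on(65): voice 2 is free -> assigned | voices=[61 89 65]
Op 11: note_on(79): all voices busy, STEAL voice 0 (pitch 61, oldest) -> assign | voices=[79 89 65]
Op 12: note_on(70): all voices busy, STEAL voice 1 (pitch 89, oldest) -> assign | voices=[79 70 65]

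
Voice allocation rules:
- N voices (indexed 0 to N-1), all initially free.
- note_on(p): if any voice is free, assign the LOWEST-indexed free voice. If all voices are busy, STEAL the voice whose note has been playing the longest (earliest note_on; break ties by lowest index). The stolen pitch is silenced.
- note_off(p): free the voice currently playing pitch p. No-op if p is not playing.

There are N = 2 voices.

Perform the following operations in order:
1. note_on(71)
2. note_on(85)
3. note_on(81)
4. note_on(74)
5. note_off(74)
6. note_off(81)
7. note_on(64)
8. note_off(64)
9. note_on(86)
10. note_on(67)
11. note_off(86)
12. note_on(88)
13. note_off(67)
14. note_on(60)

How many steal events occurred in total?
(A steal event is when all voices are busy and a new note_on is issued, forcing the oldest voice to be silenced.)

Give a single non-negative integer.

Answer: 2

Derivation:
Op 1: note_on(71): voice 0 is free -> assigned | voices=[71 -]
Op 2: note_on(85): voice 1 is free -> assigned | voices=[71 85]
Op 3: note_on(81): all voices busy, STEAL voice 0 (pitch 71, oldest) -> assign | voices=[81 85]
Op 4: note_on(74): all voices busy, STEAL voice 1 (pitch 85, oldest) -> assign | voices=[81 74]
Op 5: note_off(74): free voice 1 | voices=[81 -]
Op 6: note_off(81): free voice 0 | voices=[- -]
Op 7: note_on(64): voice 0 is free -> assigned | voices=[64 -]
Op 8: note_off(64): free voice 0 | voices=[- -]
Op 9: note_on(86): voice 0 is free -> assigned | voices=[86 -]
Op 10: note_on(67): voice 1 is free -> assigned | voices=[86 67]
Op 11: note_off(86): free voice 0 | voices=[- 67]
Op 12: note_on(88): voice 0 is free -> assigned | voices=[88 67]
Op 13: note_off(67): free voice 1 | voices=[88 -]
Op 14: note_on(60): voice 1 is free -> assigned | voices=[88 60]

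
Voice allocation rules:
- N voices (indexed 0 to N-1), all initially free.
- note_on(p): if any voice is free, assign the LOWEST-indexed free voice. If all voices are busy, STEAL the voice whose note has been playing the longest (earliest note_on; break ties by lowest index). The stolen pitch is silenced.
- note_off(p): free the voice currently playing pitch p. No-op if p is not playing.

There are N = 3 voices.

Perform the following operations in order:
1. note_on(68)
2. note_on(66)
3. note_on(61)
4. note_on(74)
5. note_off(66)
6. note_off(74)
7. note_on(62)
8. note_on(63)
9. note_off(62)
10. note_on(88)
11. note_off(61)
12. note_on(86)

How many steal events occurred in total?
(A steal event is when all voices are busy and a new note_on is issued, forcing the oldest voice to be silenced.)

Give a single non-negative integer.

Answer: 1

Derivation:
Op 1: note_on(68): voice 0 is free -> assigned | voices=[68 - -]
Op 2: note_on(66): voice 1 is free -> assigned | voices=[68 66 -]
Op 3: note_on(61): voice 2 is free -> assigned | voices=[68 66 61]
Op 4: note_on(74): all voices busy, STEAL voice 0 (pitch 68, oldest) -> assign | voices=[74 66 61]
Op 5: note_off(66): free voice 1 | voices=[74 - 61]
Op 6: note_off(74): free voice 0 | voices=[- - 61]
Op 7: note_on(62): voice 0 is free -> assigned | voices=[62 - 61]
Op 8: note_on(63): voice 1 is free -> assigned | voices=[62 63 61]
Op 9: note_off(62): free voice 0 | voices=[- 63 61]
Op 10: note_on(88): voice 0 is free -> assigned | voices=[88 63 61]
Op 11: note_off(61): free voice 2 | voices=[88 63 -]
Op 12: note_on(86): voice 2 is free -> assigned | voices=[88 63 86]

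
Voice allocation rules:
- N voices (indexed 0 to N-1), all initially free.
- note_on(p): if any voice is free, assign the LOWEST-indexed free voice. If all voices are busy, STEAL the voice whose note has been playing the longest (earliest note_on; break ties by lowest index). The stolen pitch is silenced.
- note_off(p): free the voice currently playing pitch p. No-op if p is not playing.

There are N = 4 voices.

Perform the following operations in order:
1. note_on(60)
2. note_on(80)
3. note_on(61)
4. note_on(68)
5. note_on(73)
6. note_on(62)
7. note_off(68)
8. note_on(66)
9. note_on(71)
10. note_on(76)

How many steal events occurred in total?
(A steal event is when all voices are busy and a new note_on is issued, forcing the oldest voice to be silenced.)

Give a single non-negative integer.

Answer: 4

Derivation:
Op 1: note_on(60): voice 0 is free -> assigned | voices=[60 - - -]
Op 2: note_on(80): voice 1 is free -> assigned | voices=[60 80 - -]
Op 3: note_on(61): voice 2 is free -> assigned | voices=[60 80 61 -]
Op 4: note_on(68): voice 3 is free -> assigned | voices=[60 80 61 68]
Op 5: note_on(73): all voices busy, STEAL voice 0 (pitch 60, oldest) -> assign | voices=[73 80 61 68]
Op 6: note_on(62): all voices busy, STEAL voice 1 (pitch 80, oldest) -> assign | voices=[73 62 61 68]
Op 7: note_off(68): free voice 3 | voices=[73 62 61 -]
Op 8: note_on(66): voice 3 is free -> assigned | voices=[73 62 61 66]
Op 9: note_on(71): all voices busy, STEAL voice 2 (pitch 61, oldest) -> assign | voices=[73 62 71 66]
Op 10: note_on(76): all voices busy, STEAL voice 0 (pitch 73, oldest) -> assign | voices=[76 62 71 66]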